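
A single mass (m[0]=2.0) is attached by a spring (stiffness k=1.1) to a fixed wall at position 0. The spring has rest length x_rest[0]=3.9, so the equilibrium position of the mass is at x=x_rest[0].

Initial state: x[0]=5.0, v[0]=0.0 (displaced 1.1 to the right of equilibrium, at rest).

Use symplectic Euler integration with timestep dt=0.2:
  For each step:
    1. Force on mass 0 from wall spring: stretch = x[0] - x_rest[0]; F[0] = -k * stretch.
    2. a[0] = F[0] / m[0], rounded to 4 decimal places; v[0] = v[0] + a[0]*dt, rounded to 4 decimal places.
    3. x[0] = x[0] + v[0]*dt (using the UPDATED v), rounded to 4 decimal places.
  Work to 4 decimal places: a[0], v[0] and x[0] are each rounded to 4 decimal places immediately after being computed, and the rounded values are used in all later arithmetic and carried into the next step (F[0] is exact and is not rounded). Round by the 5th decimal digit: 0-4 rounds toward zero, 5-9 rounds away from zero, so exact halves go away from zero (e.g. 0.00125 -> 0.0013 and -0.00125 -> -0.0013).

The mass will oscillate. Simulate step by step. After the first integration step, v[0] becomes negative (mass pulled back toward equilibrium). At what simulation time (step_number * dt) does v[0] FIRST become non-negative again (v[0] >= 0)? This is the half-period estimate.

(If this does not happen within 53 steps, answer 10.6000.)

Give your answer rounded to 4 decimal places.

Step 0: x=[5.0000] v=[0.0000]
Step 1: x=[4.9758] v=[-0.1210]
Step 2: x=[4.9279] v=[-0.2393]
Step 3: x=[4.8574] v=[-0.3524]
Step 4: x=[4.7659] v=[-0.4577]
Step 5: x=[4.6553] v=[-0.5529]
Step 6: x=[4.5281] v=[-0.6360]
Step 7: x=[4.3871] v=[-0.7051]
Step 8: x=[4.2354] v=[-0.7587]
Step 9: x=[4.0763] v=[-0.7956]
Step 10: x=[3.9133] v=[-0.8150]
Step 11: x=[3.7500] v=[-0.8165]
Step 12: x=[3.5900] v=[-0.8000]
Step 13: x=[3.4368] v=[-0.7659]
Step 14: x=[3.2938] v=[-0.7149]
Step 15: x=[3.1642] v=[-0.6482]
Step 16: x=[3.0507] v=[-0.5673]
Step 17: x=[2.9559] v=[-0.4739]
Step 18: x=[2.8819] v=[-0.3700]
Step 19: x=[2.8303] v=[-0.2580]
Step 20: x=[2.8022] v=[-0.1403]
Step 21: x=[2.7983] v=[-0.0195]
Step 22: x=[2.8186] v=[0.1017]
First v>=0 after going negative at step 22, time=4.4000

Answer: 4.4000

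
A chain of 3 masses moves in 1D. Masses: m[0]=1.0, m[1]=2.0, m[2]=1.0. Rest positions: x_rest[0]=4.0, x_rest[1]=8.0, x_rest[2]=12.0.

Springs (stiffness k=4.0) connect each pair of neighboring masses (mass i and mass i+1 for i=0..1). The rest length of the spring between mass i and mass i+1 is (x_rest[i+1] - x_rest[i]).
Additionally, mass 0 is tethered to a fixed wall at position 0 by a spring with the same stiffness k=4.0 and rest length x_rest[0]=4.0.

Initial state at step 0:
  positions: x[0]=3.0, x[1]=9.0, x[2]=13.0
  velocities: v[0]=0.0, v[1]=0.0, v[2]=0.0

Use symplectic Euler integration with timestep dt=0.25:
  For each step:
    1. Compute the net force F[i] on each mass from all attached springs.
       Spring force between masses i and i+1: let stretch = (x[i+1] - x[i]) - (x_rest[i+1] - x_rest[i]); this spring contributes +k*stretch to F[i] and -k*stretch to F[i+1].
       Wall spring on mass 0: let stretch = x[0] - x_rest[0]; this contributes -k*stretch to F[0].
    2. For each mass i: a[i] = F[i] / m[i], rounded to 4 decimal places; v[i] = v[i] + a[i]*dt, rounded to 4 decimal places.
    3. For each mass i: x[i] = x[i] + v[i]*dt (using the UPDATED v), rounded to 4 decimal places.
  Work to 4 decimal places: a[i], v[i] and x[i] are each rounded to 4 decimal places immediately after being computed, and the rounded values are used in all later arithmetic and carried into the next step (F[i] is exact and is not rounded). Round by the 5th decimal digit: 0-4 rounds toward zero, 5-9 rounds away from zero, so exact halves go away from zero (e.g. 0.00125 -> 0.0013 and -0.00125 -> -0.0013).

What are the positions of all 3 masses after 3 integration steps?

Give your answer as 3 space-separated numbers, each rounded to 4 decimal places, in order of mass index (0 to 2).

Step 0: x=[3.0000 9.0000 13.0000] v=[0.0000 0.0000 0.0000]
Step 1: x=[3.7500 8.7500 13.0000] v=[3.0000 -1.0000 0.0000]
Step 2: x=[4.8125 8.4063 12.9375] v=[4.2500 -1.3750 -0.2500]
Step 3: x=[5.5703 8.1797 12.7422] v=[3.0313 -0.9063 -0.7812]

Answer: 5.5703 8.1797 12.7422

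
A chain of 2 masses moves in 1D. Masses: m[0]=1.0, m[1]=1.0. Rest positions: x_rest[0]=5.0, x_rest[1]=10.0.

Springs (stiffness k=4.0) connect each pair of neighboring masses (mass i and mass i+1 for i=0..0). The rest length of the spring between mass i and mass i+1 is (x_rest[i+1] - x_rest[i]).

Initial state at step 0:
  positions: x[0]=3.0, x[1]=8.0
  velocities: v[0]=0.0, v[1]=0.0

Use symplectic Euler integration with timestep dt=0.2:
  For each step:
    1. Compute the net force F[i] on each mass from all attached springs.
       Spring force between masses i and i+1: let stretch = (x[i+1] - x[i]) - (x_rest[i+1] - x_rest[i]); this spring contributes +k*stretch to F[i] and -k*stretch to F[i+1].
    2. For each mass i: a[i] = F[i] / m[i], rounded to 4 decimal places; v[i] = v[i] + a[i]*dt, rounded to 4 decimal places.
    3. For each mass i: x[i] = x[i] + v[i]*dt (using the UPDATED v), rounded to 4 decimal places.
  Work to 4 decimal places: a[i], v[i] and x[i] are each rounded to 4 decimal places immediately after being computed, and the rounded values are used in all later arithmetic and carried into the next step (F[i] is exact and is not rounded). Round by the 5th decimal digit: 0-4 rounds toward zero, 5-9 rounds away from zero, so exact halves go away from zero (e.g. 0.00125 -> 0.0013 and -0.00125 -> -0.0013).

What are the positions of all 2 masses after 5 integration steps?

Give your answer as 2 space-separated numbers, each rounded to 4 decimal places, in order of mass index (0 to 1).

Step 0: x=[3.0000 8.0000] v=[0.0000 0.0000]
Step 1: x=[3.0000 8.0000] v=[0.0000 0.0000]
Step 2: x=[3.0000 8.0000] v=[0.0000 0.0000]
Step 3: x=[3.0000 8.0000] v=[0.0000 0.0000]
Step 4: x=[3.0000 8.0000] v=[0.0000 0.0000]
Step 5: x=[3.0000 8.0000] v=[0.0000 0.0000]

Answer: 3.0000 8.0000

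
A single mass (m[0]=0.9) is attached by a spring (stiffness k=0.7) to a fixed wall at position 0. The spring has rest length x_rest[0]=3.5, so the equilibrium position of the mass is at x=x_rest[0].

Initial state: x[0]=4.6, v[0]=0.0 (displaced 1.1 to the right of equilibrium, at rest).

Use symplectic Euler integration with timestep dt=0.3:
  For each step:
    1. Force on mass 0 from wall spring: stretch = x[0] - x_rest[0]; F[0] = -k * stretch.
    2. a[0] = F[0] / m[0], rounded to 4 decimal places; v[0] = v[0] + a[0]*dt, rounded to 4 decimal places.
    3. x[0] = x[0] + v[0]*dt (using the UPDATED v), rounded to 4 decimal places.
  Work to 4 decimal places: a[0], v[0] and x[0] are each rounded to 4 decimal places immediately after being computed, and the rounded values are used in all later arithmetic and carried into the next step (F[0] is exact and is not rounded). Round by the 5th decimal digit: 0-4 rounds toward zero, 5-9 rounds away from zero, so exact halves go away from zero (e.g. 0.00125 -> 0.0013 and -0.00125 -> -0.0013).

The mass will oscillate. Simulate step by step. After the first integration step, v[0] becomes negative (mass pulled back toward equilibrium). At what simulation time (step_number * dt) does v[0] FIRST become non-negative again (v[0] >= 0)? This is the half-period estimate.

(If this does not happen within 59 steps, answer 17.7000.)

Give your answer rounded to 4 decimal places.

Step 0: x=[4.6000] v=[0.0000]
Step 1: x=[4.5230] v=[-0.2567]
Step 2: x=[4.3744] v=[-0.4954]
Step 3: x=[4.1646] v=[-0.6994]
Step 4: x=[3.9083] v=[-0.8545]
Step 5: x=[3.6234] v=[-0.9498]
Step 6: x=[3.3298] v=[-0.9786]
Step 7: x=[3.0481] v=[-0.9389]
Step 8: x=[2.7981] v=[-0.8335]
Step 9: x=[2.5972] v=[-0.6697]
Step 10: x=[2.4595] v=[-0.4590]
Step 11: x=[2.3946] v=[-0.2162]
Step 12: x=[2.4071] v=[0.0417]
First v>=0 after going negative at step 12, time=3.6000

Answer: 3.6000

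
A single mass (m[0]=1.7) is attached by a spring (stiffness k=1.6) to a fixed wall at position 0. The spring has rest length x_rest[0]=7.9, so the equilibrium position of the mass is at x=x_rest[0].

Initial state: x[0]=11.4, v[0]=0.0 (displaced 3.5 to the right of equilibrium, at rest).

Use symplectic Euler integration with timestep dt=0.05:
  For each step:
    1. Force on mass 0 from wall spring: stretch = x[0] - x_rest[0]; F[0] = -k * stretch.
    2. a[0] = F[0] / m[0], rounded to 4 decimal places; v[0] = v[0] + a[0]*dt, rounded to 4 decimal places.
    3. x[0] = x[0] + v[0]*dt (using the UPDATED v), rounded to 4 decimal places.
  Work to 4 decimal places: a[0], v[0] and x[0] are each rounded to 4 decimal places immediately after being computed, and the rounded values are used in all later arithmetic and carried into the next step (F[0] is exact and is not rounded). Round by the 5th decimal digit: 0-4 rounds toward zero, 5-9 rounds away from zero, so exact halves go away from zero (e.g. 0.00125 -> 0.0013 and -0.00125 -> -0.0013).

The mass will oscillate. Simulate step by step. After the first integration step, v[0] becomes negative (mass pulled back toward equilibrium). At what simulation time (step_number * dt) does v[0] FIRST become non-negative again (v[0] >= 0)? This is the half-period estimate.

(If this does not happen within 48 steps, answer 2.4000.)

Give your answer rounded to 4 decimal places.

Step 0: x=[11.4000] v=[0.0000]
Step 1: x=[11.3918] v=[-0.1647]
Step 2: x=[11.3754] v=[-0.3290]
Step 3: x=[11.3508] v=[-0.4926]
Step 4: x=[11.3181] v=[-0.6550]
Step 5: x=[11.2773] v=[-0.8159]
Step 6: x=[11.2286] v=[-0.9748]
Step 7: x=[11.1720] v=[-1.1314]
Step 8: x=[11.1077] v=[-1.2854]
Step 9: x=[11.0359] v=[-1.4364]
Step 10: x=[10.9567] v=[-1.5840]
Step 11: x=[10.8703] v=[-1.7278]
Step 12: x=[10.7769] v=[-1.8676]
Step 13: x=[10.6768] v=[-2.0030]
Step 14: x=[10.5701] v=[-2.1337]
Step 15: x=[10.4571] v=[-2.2594]
Step 16: x=[10.3381] v=[-2.3797]
Step 17: x=[10.2134] v=[-2.4944]
Step 18: x=[10.0832] v=[-2.6033]
Step 19: x=[9.9479] v=[-2.7060]
Step 20: x=[9.8078] v=[-2.8024]
Step 21: x=[9.6632] v=[-2.8922]
Step 22: x=[9.5144] v=[-2.9752]
Step 23: x=[9.3618] v=[-3.0512]
Step 24: x=[9.2058] v=[-3.1200]
Step 25: x=[9.0467] v=[-3.1815]
Step 26: x=[8.8849] v=[-3.2355]
Step 27: x=[8.7208] v=[-3.2819]
Step 28: x=[8.5548] v=[-3.3205]
Step 29: x=[8.3872] v=[-3.3513]
Step 30: x=[8.2185] v=[-3.3742]
Step 31: x=[8.0490] v=[-3.3892]
Step 32: x=[7.8792] v=[-3.3962]
Step 33: x=[7.7094] v=[-3.3952]
Step 34: x=[7.5401] v=[-3.3862]
Step 35: x=[7.3716] v=[-3.3693]
Step 36: x=[7.2044] v=[-3.3444]
Step 37: x=[7.0388] v=[-3.3117]
Step 38: x=[6.8752] v=[-3.2712]
Step 39: x=[6.7141] v=[-3.2230]
Step 40: x=[6.5557] v=[-3.1672]
Step 41: x=[6.4005] v=[-3.1039]
Step 42: x=[6.2488] v=[-3.0333]
Step 43: x=[6.1010] v=[-2.9556]
Step 44: x=[5.9575] v=[-2.8709]
Step 45: x=[5.8185] v=[-2.7795]
Step 46: x=[5.6844] v=[-2.6815]
Step 47: x=[5.5555] v=[-2.5772]
Step 48: x=[5.4322] v=[-2.4669]
v[0] did not become non-negative within 48 steps; using fallback time=2.4000

Answer: 2.4000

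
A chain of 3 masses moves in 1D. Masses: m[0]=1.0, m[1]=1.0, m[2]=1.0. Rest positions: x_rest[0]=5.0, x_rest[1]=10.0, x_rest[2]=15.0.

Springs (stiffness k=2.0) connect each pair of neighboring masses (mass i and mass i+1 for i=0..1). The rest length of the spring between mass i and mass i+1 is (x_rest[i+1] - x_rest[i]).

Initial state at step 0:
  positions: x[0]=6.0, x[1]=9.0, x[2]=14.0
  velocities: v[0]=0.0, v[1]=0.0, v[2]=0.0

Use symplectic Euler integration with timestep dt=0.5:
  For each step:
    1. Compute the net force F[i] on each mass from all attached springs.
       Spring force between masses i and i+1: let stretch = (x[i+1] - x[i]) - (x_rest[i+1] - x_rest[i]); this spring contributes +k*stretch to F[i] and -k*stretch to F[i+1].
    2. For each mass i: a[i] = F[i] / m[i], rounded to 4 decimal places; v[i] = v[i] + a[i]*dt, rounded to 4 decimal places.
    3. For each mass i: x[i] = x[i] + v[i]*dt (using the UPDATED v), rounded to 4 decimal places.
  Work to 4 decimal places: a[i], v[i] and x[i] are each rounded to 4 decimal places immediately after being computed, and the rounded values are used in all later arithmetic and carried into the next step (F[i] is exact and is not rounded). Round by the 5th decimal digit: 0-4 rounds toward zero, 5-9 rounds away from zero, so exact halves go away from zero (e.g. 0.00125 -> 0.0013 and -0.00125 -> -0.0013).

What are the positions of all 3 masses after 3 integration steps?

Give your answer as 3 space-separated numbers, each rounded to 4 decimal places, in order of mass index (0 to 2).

Step 0: x=[6.0000 9.0000 14.0000] v=[0.0000 0.0000 0.0000]
Step 1: x=[5.0000 10.0000 14.0000] v=[-2.0000 2.0000 0.0000]
Step 2: x=[4.0000 10.5000 14.5000] v=[-2.0000 1.0000 1.0000]
Step 3: x=[3.7500 9.7500 15.5000] v=[-0.5000 -1.5000 2.0000]

Answer: 3.7500 9.7500 15.5000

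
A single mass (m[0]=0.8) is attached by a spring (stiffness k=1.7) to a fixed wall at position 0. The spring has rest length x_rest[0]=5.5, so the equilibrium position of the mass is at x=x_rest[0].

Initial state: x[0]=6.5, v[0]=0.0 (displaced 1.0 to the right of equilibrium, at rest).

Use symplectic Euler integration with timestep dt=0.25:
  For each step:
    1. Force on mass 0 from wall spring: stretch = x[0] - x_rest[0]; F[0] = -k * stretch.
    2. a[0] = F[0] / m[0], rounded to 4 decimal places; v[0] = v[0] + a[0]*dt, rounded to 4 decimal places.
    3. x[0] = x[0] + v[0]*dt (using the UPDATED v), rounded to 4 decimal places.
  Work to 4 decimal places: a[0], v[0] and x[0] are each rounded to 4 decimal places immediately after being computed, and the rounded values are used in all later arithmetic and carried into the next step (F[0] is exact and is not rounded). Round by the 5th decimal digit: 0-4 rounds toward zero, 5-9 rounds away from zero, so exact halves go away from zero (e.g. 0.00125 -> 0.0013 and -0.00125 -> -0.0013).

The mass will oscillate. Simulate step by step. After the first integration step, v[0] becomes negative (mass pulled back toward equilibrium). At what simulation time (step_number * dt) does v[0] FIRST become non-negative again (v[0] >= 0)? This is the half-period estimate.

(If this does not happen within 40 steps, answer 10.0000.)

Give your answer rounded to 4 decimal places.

Step 0: x=[6.5000] v=[0.0000]
Step 1: x=[6.3672] v=[-0.5313]
Step 2: x=[6.1192] v=[-0.9920]
Step 3: x=[5.7890] v=[-1.3210]
Step 4: x=[5.4204] v=[-1.4745]
Step 5: x=[5.0624] v=[-1.4322]
Step 6: x=[4.7625] v=[-1.1997]
Step 7: x=[4.5605] v=[-0.8079]
Step 8: x=[4.4833] v=[-0.3088]
Step 9: x=[4.5411] v=[0.2313]
First v>=0 after going negative at step 9, time=2.2500

Answer: 2.2500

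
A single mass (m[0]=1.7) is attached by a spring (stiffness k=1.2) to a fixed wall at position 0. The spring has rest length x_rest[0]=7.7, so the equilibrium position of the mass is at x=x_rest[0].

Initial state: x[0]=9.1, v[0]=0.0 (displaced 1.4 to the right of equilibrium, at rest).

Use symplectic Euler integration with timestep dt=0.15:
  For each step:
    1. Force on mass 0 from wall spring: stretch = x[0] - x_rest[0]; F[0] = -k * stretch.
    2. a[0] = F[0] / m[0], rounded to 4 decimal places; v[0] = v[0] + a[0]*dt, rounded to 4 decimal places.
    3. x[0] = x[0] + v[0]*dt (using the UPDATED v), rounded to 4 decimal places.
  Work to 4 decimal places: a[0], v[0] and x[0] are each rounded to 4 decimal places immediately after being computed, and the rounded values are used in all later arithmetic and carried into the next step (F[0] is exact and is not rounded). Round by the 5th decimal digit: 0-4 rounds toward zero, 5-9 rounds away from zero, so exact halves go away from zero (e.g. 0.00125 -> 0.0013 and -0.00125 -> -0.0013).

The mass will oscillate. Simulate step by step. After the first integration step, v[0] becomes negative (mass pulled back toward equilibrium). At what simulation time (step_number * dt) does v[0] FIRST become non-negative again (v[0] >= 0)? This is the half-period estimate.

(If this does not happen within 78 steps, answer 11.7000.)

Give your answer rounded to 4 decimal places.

Answer: 3.7500

Derivation:
Step 0: x=[9.1000] v=[0.0000]
Step 1: x=[9.0778] v=[-0.1482]
Step 2: x=[9.0337] v=[-0.2941]
Step 3: x=[8.9684] v=[-0.4353]
Step 4: x=[8.8830] v=[-0.5696]
Step 5: x=[8.7788] v=[-0.6949]
Step 6: x=[8.6574] v=[-0.8091]
Step 7: x=[8.5208] v=[-0.9105]
Step 8: x=[8.3712] v=[-0.9974]
Step 9: x=[8.2109] v=[-1.0685]
Step 10: x=[8.0425] v=[-1.1226]
Step 11: x=[7.8687] v=[-1.1589]
Step 12: x=[7.6922] v=[-1.1768]
Step 13: x=[7.5158] v=[-1.1760]
Step 14: x=[7.3423] v=[-1.1565]
Step 15: x=[7.1745] v=[-1.1186]
Step 16: x=[7.0151] v=[-1.0630]
Step 17: x=[6.8665] v=[-0.9905]
Step 18: x=[6.7312] v=[-0.9022]
Step 19: x=[6.6113] v=[-0.7996]
Step 20: x=[6.5087] v=[-0.6843]
Step 21: x=[6.4250] v=[-0.5582]
Step 22: x=[6.3615] v=[-0.4232]
Step 23: x=[6.3193] v=[-0.2815]
Step 24: x=[6.2990] v=[-0.1353]
Step 25: x=[6.3010] v=[0.0130]
First v>=0 after going negative at step 25, time=3.7500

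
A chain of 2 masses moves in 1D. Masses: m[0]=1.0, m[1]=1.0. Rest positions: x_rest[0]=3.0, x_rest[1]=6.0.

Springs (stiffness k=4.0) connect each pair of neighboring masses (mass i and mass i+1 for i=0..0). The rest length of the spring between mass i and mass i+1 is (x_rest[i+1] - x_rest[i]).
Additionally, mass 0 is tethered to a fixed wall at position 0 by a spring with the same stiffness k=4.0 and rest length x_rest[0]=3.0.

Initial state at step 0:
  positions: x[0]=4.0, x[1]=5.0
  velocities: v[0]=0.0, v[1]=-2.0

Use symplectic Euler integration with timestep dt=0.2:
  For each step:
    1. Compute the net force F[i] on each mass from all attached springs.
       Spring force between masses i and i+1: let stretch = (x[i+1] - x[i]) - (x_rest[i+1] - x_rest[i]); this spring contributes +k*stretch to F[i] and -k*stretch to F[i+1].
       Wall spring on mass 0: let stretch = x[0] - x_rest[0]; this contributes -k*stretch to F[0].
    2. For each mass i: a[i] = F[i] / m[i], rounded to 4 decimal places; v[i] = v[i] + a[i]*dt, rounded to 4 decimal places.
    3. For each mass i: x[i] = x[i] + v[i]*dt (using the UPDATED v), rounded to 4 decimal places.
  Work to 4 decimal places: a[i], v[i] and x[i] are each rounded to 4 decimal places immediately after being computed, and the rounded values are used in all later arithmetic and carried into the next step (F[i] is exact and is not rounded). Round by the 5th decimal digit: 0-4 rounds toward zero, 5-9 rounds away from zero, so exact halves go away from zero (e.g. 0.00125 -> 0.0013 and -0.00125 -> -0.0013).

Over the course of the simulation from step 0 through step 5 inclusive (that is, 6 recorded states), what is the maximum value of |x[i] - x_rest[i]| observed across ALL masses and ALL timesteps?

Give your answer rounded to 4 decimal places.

Answer: 1.8654

Derivation:
Step 0: x=[4.0000 5.0000] v=[0.0000 -2.0000]
Step 1: x=[3.5200 4.9200] v=[-2.4000 -0.4000]
Step 2: x=[2.7008 5.0960] v=[-4.0960 0.8800]
Step 3: x=[1.8327 5.3688] v=[-4.3405 1.3638]
Step 4: x=[1.2371 5.5558] v=[-2.9778 0.9349]
Step 5: x=[1.1346 5.5318] v=[-0.5125 -0.1201]
Max displacement = 1.8654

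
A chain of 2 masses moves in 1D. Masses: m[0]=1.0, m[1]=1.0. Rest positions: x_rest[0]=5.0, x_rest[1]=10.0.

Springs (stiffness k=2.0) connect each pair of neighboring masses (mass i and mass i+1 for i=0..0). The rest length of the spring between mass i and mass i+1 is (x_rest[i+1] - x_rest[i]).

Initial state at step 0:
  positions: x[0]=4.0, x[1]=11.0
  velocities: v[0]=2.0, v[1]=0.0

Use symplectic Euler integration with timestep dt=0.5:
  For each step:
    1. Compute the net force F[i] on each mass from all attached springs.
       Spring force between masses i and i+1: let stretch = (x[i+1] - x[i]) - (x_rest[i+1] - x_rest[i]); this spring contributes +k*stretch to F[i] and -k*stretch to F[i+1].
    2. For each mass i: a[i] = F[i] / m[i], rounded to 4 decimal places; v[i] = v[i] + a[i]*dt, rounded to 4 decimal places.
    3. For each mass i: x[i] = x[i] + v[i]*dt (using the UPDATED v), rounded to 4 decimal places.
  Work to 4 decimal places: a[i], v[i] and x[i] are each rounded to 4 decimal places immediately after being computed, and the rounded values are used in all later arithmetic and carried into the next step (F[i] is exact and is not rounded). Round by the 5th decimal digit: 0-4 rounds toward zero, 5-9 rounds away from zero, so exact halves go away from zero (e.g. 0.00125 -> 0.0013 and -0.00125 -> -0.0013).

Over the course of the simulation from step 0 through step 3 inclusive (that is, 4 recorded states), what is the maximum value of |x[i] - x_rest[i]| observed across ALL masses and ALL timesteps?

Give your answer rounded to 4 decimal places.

Answer: 2.5000

Derivation:
Step 0: x=[4.0000 11.0000] v=[2.0000 0.0000]
Step 1: x=[6.0000 10.0000] v=[4.0000 -2.0000]
Step 2: x=[7.5000 9.5000] v=[3.0000 -1.0000]
Step 3: x=[7.5000 10.5000] v=[0.0000 2.0000]
Max displacement = 2.5000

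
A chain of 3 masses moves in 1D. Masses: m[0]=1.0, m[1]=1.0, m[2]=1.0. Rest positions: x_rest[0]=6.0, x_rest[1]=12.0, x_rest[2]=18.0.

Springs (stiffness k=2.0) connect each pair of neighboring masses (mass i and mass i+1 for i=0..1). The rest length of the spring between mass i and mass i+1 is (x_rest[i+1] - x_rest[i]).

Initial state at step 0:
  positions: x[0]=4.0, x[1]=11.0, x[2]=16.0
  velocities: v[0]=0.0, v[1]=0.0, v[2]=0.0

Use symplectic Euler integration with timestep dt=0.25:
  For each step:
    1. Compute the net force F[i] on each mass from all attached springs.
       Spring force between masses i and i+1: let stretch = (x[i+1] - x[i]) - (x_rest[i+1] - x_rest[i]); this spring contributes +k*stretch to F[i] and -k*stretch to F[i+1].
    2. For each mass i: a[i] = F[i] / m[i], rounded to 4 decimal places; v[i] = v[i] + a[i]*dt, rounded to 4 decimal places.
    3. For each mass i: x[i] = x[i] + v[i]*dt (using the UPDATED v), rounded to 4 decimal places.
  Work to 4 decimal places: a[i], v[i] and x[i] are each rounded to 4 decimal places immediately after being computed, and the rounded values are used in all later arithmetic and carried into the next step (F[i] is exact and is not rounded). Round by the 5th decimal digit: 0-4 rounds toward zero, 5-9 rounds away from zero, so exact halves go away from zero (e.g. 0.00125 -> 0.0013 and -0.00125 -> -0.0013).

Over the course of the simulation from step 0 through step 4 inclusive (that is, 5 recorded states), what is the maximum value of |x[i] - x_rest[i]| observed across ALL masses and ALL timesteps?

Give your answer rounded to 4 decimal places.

Answer: 2.3267

Derivation:
Step 0: x=[4.0000 11.0000 16.0000] v=[0.0000 0.0000 0.0000]
Step 1: x=[4.1250 10.7500 16.1250] v=[0.5000 -1.0000 0.5000]
Step 2: x=[4.3281 10.3438 16.3281] v=[0.8125 -1.6250 0.8125]
Step 3: x=[4.5332 9.9336 16.5332] v=[0.8204 -1.6407 0.8204]
Step 4: x=[4.6634 9.6733 16.6634] v=[0.5206 -1.0411 0.5206]
Max displacement = 2.3267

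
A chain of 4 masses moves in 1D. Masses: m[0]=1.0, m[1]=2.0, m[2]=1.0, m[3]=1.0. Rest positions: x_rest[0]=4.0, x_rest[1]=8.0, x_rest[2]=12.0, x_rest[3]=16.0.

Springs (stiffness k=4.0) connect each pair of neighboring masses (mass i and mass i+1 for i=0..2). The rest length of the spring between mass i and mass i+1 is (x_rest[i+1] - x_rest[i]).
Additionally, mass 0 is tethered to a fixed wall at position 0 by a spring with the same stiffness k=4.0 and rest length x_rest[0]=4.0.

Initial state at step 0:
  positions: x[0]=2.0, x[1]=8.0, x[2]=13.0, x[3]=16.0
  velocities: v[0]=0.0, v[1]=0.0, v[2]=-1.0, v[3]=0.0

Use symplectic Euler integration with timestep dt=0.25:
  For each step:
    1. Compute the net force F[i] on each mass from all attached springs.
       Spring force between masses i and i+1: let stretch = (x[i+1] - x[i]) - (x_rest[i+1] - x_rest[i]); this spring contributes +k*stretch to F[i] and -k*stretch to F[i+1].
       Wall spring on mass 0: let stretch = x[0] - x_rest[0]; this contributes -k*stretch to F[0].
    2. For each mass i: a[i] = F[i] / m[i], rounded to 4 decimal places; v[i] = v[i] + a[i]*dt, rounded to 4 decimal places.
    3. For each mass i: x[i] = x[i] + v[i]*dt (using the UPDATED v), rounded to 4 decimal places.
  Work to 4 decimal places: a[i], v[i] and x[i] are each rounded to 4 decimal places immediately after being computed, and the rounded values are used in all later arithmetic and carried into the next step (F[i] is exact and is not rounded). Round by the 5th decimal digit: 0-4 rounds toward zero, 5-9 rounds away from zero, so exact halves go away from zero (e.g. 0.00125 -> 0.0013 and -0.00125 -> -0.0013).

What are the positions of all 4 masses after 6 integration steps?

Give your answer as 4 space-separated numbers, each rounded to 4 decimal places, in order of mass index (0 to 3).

Answer: 3.7076 8.2135 12.0303 14.7014

Derivation:
Step 0: x=[2.0000 8.0000 13.0000 16.0000] v=[0.0000 0.0000 -1.0000 0.0000]
Step 1: x=[3.0000 7.8750 12.2500 16.2500] v=[4.0000 -0.5000 -3.0000 1.0000]
Step 2: x=[4.4688 7.6875 11.4063 16.5000] v=[5.8750 -0.7500 -3.3750 1.0000]
Step 3: x=[5.6250 7.5625 10.9063 16.4766] v=[4.6249 -0.5000 -2.0001 -0.0937]
Step 4: x=[5.8594 7.6133 10.9629 16.0606] v=[0.9374 0.2032 0.2264 -1.6640]
Step 5: x=[5.0674 7.8636 11.4565 15.3702] v=[-3.1681 1.0011 1.9745 -2.7617]
Step 6: x=[3.7076 8.2135 12.0303 14.7014] v=[-5.4393 1.3995 2.2953 -2.6754]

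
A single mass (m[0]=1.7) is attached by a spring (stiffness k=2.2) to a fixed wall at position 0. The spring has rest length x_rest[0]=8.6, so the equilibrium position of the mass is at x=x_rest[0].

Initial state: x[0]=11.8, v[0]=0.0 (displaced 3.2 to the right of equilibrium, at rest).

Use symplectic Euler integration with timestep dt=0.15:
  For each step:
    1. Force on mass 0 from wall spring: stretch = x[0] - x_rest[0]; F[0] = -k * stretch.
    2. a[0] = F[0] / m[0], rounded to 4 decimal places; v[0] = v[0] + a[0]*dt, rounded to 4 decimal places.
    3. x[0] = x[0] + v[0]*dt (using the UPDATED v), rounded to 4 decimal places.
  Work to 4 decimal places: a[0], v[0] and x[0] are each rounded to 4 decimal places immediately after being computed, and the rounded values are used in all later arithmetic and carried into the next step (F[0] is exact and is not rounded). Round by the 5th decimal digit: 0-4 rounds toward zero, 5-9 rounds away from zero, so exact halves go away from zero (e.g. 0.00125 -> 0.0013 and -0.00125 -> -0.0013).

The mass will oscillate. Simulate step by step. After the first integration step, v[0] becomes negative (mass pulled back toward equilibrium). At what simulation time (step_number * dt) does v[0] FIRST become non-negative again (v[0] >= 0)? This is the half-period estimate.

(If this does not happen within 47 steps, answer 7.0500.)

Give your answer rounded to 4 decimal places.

Answer: 2.8500

Derivation:
Step 0: x=[11.8000] v=[0.0000]
Step 1: x=[11.7068] v=[-0.6212]
Step 2: x=[11.5232] v=[-1.2243]
Step 3: x=[11.2544] v=[-1.7918]
Step 4: x=[10.9083] v=[-2.3071]
Step 5: x=[10.4950] v=[-2.7552]
Step 6: x=[10.0265] v=[-3.1231]
Step 7: x=[9.5165] v=[-3.4000]
Step 8: x=[8.9798] v=[-3.5779]
Step 9: x=[8.4321] v=[-3.6516]
Step 10: x=[7.8893] v=[-3.6190]
Step 11: x=[7.3672] v=[-3.4810]
Step 12: x=[6.8809] v=[-3.2417]
Step 13: x=[6.4447] v=[-2.9080]
Step 14: x=[6.0713] v=[-2.4896]
Step 15: x=[5.7715] v=[-1.9987]
Step 16: x=[5.5541] v=[-1.4496]
Step 17: x=[5.4254] v=[-0.8583]
Step 18: x=[5.3891] v=[-0.2421]
Step 19: x=[5.4463] v=[0.3812]
First v>=0 after going negative at step 19, time=2.8500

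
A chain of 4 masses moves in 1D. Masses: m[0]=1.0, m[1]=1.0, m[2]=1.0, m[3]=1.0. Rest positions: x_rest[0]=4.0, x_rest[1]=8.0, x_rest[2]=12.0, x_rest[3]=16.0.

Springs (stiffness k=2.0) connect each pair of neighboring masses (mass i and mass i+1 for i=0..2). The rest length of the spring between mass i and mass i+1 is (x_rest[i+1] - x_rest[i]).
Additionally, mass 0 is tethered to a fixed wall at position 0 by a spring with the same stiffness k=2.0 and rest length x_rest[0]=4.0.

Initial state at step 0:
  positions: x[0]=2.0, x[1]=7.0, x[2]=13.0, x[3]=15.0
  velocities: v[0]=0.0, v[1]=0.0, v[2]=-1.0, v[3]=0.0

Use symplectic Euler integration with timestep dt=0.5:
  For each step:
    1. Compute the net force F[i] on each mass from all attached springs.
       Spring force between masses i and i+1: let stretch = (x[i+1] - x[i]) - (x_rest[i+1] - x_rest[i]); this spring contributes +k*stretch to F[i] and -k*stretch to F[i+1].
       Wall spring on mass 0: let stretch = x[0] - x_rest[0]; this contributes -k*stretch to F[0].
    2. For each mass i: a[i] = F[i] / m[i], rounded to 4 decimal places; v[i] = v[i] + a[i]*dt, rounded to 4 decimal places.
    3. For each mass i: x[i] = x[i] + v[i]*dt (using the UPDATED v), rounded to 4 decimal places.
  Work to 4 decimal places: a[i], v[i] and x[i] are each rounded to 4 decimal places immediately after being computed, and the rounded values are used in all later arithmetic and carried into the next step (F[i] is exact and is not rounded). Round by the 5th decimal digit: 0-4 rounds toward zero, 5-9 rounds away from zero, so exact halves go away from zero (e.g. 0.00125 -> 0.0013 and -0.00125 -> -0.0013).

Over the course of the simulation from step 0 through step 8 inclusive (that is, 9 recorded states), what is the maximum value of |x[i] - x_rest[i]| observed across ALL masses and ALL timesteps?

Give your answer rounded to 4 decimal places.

Answer: 2.7500

Derivation:
Step 0: x=[2.0000 7.0000 13.0000 15.0000] v=[0.0000 0.0000 -1.0000 0.0000]
Step 1: x=[3.5000 7.5000 10.5000 16.0000] v=[3.0000 1.0000 -5.0000 2.0000]
Step 2: x=[5.2500 7.5000 9.2500 16.2500] v=[3.5000 0.0000 -2.5000 0.5000]
Step 3: x=[5.5000 7.2500 10.6250 15.0000] v=[0.5000 -0.5000 2.7500 -2.5000]
Step 4: x=[3.8750 7.8125 12.5000 13.5625] v=[-3.2500 1.1250 3.7500 -2.8750]
Step 5: x=[2.2813 8.7500 12.5625 13.5938] v=[-3.1875 1.8750 0.1250 0.0625]
Step 6: x=[2.7813 8.3594 11.2344 15.1094] v=[0.9999 -0.7812 -2.6562 3.0312]
Step 7: x=[4.6797 6.6173 10.4063 16.6875] v=[3.7967 -3.4843 -1.6562 3.1562]
Step 8: x=[5.2070 5.8009 10.8243 17.1250] v=[1.0546 -1.6329 0.8360 0.8750]
Max displacement = 2.7500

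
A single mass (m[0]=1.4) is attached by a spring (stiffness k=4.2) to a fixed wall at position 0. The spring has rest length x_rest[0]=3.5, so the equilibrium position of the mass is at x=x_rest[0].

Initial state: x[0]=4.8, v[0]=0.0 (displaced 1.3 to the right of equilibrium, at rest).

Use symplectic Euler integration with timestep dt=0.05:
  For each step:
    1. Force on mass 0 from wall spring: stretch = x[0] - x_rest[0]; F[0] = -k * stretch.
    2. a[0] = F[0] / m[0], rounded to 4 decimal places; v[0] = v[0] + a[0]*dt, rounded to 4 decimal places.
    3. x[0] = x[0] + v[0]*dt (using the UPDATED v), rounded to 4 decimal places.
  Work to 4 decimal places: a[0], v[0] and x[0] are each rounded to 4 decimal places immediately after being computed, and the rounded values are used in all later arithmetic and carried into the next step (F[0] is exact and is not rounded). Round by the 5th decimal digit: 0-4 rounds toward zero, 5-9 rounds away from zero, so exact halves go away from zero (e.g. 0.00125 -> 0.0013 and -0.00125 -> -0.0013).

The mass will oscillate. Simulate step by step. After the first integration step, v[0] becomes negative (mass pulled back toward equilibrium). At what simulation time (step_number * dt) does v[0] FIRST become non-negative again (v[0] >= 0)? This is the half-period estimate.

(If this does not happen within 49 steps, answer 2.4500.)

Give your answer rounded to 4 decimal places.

Step 0: x=[4.8000] v=[0.0000]
Step 1: x=[4.7903] v=[-0.1950]
Step 2: x=[4.7709] v=[-0.3885]
Step 3: x=[4.7419] v=[-0.5791]
Step 4: x=[4.7036] v=[-0.7654]
Step 5: x=[4.6563] v=[-0.9459]
Step 6: x=[4.6003] v=[-1.1193]
Step 7: x=[4.5361] v=[-1.2843]
Step 8: x=[4.4641] v=[-1.4397]
Step 9: x=[4.3849] v=[-1.5843]
Step 10: x=[4.2991] v=[-1.7170]
Step 11: x=[4.2073] v=[-1.8369]
Step 12: x=[4.1102] v=[-1.9430]
Step 13: x=[4.0085] v=[-2.0345]
Step 14: x=[3.9030] v=[-2.1108]
Step 15: x=[3.7944] v=[-2.1713]
Step 16: x=[3.6836] v=[-2.2155]
Step 17: x=[3.5715] v=[-2.2430]
Step 18: x=[3.4588] v=[-2.2537]
Step 19: x=[3.3464] v=[-2.2475]
Step 20: x=[3.2352] v=[-2.2245]
Step 21: x=[3.1260] v=[-2.1848]
Step 22: x=[3.0196] v=[-2.1287]
Step 23: x=[2.9168] v=[-2.0566]
Step 24: x=[2.8183] v=[-1.9691]
Step 25: x=[2.7250] v=[-1.8668]
Step 26: x=[2.6375] v=[-1.7506]
Step 27: x=[2.5564] v=[-1.6212]
Step 28: x=[2.4824] v=[-1.4797]
Step 29: x=[2.4160] v=[-1.3271]
Step 30: x=[2.3578] v=[-1.1645]
Step 31: x=[2.3081] v=[-0.9932]
Step 32: x=[2.2674] v=[-0.8144]
Step 33: x=[2.2359] v=[-0.6295]
Step 34: x=[2.2139] v=[-0.4399]
Step 35: x=[2.2016] v=[-0.2470]
Step 36: x=[2.1990] v=[-0.0522]
Step 37: x=[2.2062] v=[0.1430]
First v>=0 after going negative at step 37, time=1.8500

Answer: 1.8500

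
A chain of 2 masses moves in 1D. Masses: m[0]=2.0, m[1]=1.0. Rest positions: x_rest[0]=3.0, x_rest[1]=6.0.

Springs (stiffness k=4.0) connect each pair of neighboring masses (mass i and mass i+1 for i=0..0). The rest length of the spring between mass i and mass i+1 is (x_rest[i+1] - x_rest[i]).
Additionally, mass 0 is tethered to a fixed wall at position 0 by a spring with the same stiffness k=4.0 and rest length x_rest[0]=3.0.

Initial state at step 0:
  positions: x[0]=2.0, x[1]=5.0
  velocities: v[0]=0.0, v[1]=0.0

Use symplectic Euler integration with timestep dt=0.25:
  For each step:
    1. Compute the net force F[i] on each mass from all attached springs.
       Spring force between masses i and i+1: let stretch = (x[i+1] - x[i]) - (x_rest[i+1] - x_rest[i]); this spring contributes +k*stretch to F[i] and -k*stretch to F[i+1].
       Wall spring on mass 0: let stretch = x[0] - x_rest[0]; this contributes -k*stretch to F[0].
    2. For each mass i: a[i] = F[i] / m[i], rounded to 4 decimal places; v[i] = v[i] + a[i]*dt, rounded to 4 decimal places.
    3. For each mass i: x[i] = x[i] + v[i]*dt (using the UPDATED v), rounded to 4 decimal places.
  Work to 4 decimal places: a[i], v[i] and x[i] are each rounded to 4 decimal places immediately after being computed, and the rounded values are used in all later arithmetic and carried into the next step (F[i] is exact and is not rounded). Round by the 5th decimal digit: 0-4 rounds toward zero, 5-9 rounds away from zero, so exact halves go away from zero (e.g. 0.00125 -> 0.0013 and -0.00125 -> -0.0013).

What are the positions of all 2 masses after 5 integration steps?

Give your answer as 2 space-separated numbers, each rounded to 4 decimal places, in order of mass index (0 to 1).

Step 0: x=[2.0000 5.0000] v=[0.0000 0.0000]
Step 1: x=[2.1250 5.0000] v=[0.5000 0.0000]
Step 2: x=[2.3438 5.0313] v=[0.8750 0.1250]
Step 3: x=[2.6055 5.1407] v=[1.0469 0.4375]
Step 4: x=[2.8585 5.3663] v=[1.0118 0.9023]
Step 5: x=[3.0676 5.7149] v=[0.8365 1.3945]

Answer: 3.0676 5.7149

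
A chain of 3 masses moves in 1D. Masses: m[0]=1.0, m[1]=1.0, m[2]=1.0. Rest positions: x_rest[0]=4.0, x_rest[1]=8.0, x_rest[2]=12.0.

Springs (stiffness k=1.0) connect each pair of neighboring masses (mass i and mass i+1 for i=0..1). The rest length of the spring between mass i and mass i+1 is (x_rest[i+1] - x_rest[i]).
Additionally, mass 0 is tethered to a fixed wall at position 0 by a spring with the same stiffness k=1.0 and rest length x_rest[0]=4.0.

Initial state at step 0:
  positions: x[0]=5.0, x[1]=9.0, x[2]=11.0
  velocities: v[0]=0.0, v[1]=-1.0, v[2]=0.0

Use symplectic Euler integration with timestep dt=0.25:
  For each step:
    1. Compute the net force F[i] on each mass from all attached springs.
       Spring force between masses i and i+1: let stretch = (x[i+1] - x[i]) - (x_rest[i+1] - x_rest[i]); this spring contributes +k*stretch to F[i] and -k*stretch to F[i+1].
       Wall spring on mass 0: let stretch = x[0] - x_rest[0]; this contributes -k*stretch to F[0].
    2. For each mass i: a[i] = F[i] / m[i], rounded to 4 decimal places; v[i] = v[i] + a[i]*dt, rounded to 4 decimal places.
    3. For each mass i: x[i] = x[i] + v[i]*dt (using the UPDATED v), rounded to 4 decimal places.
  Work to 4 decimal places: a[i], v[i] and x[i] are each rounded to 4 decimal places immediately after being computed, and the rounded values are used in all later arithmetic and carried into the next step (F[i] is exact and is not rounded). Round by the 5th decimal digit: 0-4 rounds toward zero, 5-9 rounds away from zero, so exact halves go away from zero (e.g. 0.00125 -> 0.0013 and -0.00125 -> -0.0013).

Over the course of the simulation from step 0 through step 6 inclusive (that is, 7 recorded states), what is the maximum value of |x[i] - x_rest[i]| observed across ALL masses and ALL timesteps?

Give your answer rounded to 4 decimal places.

Answer: 1.2122

Derivation:
Step 0: x=[5.0000 9.0000 11.0000] v=[0.0000 -1.0000 0.0000]
Step 1: x=[4.9375 8.6250 11.1250] v=[-0.2500 -1.5000 0.5000]
Step 2: x=[4.7969 8.1758 11.3438] v=[-0.5625 -1.7969 0.8750]
Step 3: x=[4.5677 7.7134 11.6146] v=[-0.9170 -1.8496 1.0830]
Step 4: x=[4.2496 7.2982 11.8915] v=[-1.2725 -1.6607 1.1077]
Step 5: x=[3.8564 6.9796 12.1314] v=[-1.5728 -1.2745 0.9594]
Step 6: x=[3.4174 6.7878 12.2993] v=[-1.7561 -0.7674 0.6715]
Max displacement = 1.2122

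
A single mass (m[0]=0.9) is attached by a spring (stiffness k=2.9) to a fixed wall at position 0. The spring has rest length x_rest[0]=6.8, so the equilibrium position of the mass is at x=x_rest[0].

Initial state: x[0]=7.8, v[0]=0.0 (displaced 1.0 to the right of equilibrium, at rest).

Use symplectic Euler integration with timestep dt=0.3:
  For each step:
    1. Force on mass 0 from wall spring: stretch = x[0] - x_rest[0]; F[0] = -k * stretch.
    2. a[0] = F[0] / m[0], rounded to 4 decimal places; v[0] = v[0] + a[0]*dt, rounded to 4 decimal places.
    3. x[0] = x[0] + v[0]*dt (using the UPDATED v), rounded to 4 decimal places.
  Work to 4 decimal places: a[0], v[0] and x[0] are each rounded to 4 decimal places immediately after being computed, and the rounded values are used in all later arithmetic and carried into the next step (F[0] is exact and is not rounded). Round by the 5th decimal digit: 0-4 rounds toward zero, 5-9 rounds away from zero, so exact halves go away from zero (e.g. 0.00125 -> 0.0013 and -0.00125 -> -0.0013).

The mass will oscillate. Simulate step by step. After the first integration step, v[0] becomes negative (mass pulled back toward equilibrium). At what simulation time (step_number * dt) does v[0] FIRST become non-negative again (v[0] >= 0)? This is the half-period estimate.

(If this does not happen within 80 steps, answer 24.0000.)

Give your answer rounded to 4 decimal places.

Answer: 1.8000

Derivation:
Step 0: x=[7.8000] v=[0.0000]
Step 1: x=[7.5100] v=[-0.9667]
Step 2: x=[7.0141] v=[-1.6530]
Step 3: x=[6.4561] v=[-1.8600]
Step 4: x=[5.9978] v=[-1.5276]
Step 5: x=[5.7722] v=[-0.7521]
Step 6: x=[5.8446] v=[0.2414]
First v>=0 after going negative at step 6, time=1.8000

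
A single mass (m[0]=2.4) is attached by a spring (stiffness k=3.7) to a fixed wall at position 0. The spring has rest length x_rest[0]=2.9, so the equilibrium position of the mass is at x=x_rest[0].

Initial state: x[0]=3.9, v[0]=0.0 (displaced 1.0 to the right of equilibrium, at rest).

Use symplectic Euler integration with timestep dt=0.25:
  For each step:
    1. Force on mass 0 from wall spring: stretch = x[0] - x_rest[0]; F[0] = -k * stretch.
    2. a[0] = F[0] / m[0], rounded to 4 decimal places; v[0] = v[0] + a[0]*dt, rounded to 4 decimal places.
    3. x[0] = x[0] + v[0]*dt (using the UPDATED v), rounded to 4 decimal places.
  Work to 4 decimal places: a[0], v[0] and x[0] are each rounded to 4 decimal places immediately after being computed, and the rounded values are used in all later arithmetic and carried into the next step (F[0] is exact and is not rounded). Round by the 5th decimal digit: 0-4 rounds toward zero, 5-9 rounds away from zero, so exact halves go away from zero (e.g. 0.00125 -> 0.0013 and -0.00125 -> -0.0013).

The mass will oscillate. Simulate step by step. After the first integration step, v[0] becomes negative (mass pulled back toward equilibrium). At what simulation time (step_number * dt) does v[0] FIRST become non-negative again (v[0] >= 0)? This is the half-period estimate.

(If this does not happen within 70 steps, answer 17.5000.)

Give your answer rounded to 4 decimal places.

Step 0: x=[3.9000] v=[0.0000]
Step 1: x=[3.8037] v=[-0.3854]
Step 2: x=[3.6203] v=[-0.7337]
Step 3: x=[3.3675] v=[-1.0113]
Step 4: x=[3.0696] v=[-1.1915]
Step 5: x=[2.7554] v=[-1.2569]
Step 6: x=[2.4551] v=[-1.2012]
Step 7: x=[2.1977] v=[-1.0297]
Step 8: x=[2.0080] v=[-0.7590]
Step 9: x=[1.9042] v=[-0.4152]
Step 10: x=[1.8964] v=[-0.0314]
Step 11: x=[1.9853] v=[0.3554]
First v>=0 after going negative at step 11, time=2.7500

Answer: 2.7500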